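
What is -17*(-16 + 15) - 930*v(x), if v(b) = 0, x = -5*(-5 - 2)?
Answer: 17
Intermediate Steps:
x = 35 (x = -5*(-7) = 35)
-17*(-16 + 15) - 930*v(x) = -17*(-16 + 15) - 930*0 = -17*(-1) + 0 = 17 + 0 = 17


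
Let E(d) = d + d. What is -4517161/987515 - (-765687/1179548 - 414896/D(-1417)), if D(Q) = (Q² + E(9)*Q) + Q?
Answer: -4286928474199146749/1153735738496575260 ≈ -3.7157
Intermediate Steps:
E(d) = 2*d
D(Q) = Q² + 19*Q (D(Q) = (Q² + (2*9)*Q) + Q = (Q² + 18*Q) + Q = Q² + 19*Q)
-4517161/987515 - (-765687/1179548 - 414896/D(-1417)) = -4517161/987515 - (-765687/1179548 - 414896*(-1/(1417*(19 - 1417)))) = -4517161*1/987515 - (-765687*1/1179548 - 414896/((-1417*(-1398)))) = -4517161/987515 - (-765687/1179548 - 414896/1980966) = -4517161/987515 - (-765687/1179548 - 414896*1/1980966) = -4517161/987515 - (-765687/1179548 - 207448/990483) = -4517161/987515 - 1*(-1003094830325/1168322241684) = -4517161/987515 + 1003094830325/1168322241684 = -4286928474199146749/1153735738496575260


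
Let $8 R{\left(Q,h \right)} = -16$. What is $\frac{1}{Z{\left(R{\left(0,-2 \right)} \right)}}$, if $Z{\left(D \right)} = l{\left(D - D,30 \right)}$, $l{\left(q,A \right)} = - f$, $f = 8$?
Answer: $- \frac{1}{8} \approx -0.125$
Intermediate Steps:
$l{\left(q,A \right)} = -8$ ($l{\left(q,A \right)} = \left(-1\right) 8 = -8$)
$R{\left(Q,h \right)} = -2$ ($R{\left(Q,h \right)} = \frac{1}{8} \left(-16\right) = -2$)
$Z{\left(D \right)} = -8$
$\frac{1}{Z{\left(R{\left(0,-2 \right)} \right)}} = \frac{1}{-8} = - \frac{1}{8}$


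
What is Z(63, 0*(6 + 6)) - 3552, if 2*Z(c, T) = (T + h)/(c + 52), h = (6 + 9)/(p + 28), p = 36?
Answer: -10457085/2944 ≈ -3552.0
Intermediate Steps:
h = 15/64 (h = (6 + 9)/(36 + 28) = 15/64 ≈ 0.23438)
Z(c, T) = (15/64 + T)/(2*(52 + c)) (Z(c, T) = ((T + 15/64)/(c + 52))/2 = ((15/64 + T)/(52 + c))/2 = (15/64 + T)/(2*(52 + c)))
Z(63, 0*(6 + 6)) - 3552 = (15 + 64*(0*(6 + 6)))/(128*(52 + 63)) - 3552 = (1/128)*(15 + 64*(0*12))/115 - 3552 = (1/128)*(1/115)*(15 + 64*0) - 3552 = (1/128)*(1/115)*(15 + 0) - 3552 = (1/128)*(1/115)*15 - 3552 = 3/2944 - 3552 = -10457085/2944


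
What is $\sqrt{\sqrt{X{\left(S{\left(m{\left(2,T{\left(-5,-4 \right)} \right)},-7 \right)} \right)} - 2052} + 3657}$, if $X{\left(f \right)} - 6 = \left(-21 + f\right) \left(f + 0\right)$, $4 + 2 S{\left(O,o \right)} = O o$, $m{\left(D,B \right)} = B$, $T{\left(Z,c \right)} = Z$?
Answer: $\frac{\sqrt{14628 + 10 i \sqrt{341}}}{2} \approx 60.474 + 0.38169 i$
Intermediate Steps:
$S{\left(O,o \right)} = -2 + \frac{O o}{2}$
$X{\left(f \right)} = 6 + f \left(-21 + f\right)$ ($X{\left(f \right)} = 6 + \left(-21 + f\right) \left(f + 0\right) = 6 + \left(-21 + f\right) f = 6 + f \left(-21 + f\right)$)
$\sqrt{\sqrt{X{\left(S{\left(m{\left(2,T{\left(-5,-4 \right)} \right)},-7 \right)} \right)} - 2052} + 3657} = \sqrt{\sqrt{\left(6 + \left(-2 + \frac{1}{2} \left(-5\right) \left(-7\right)\right)^{2} - 21 \left(-2 + \frac{1}{2} \left(-5\right) \left(-7\right)\right)\right) - 2052} + 3657} = \sqrt{\sqrt{\left(6 + \left(-2 + \frac{35}{2}\right)^{2} - 21 \left(-2 + \frac{35}{2}\right)\right) - 2052} + 3657} = \sqrt{\sqrt{\left(6 + \left(\frac{31}{2}\right)^{2} - \frac{651}{2}\right) - 2052} + 3657} = \sqrt{\sqrt{\left(6 + \frac{961}{4} - \frac{651}{2}\right) - 2052} + 3657} = \sqrt{\sqrt{- \frac{317}{4} - 2052} + 3657} = \sqrt{\sqrt{- \frac{8525}{4}} + 3657} = \sqrt{\frac{5 i \sqrt{341}}{2} + 3657} = \sqrt{3657 + \frac{5 i \sqrt{341}}{2}}$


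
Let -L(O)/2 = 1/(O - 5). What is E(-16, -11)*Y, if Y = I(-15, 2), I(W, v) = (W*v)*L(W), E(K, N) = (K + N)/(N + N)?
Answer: -81/22 ≈ -3.6818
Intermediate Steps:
L(O) = -2/(-5 + O) (L(O) = -2/(O - 5) = -2/(-5 + O))
E(K, N) = (K + N)/(2*N) (E(K, N) = (K + N)/((2*N)) = (K + N)*(1/(2*N)) = (K + N)/(2*N))
I(W, v) = -2*W*v/(-5 + W) (I(W, v) = (W*v)*(-2/(-5 + W)) = -2*W*v/(-5 + W))
Y = -3 (Y = -2*(-15)*2/(-5 - 15) = -2*(-15)*2/(-20) = -2*(-15)*2*(-1/20) = -3)
E(-16, -11)*Y = ((½)*(-16 - 11)/(-11))*(-3) = ((½)*(-1/11)*(-27))*(-3) = (27/22)*(-3) = -81/22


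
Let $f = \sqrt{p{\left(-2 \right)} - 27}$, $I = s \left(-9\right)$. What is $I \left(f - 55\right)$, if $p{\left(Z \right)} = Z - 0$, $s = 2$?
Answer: $990 - 18 i \sqrt{29} \approx 990.0 - 96.933 i$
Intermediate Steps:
$I = -18$ ($I = 2 \left(-9\right) = -18$)
$p{\left(Z \right)} = Z$ ($p{\left(Z \right)} = Z + 0 = Z$)
$f = i \sqrt{29}$ ($f = \sqrt{-2 - 27} = \sqrt{-29} = i \sqrt{29} \approx 5.3852 i$)
$I \left(f - 55\right) = - 18 \left(i \sqrt{29} - 55\right) = - 18 \left(-55 + i \sqrt{29}\right) = 990 - 18 i \sqrt{29}$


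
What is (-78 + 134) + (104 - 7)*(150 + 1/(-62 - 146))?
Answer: 3037951/208 ≈ 14606.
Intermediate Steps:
(-78 + 134) + (104 - 7)*(150 + 1/(-62 - 146)) = 56 + 97*(150 + 1/(-208)) = 56 + 97*(150 - 1/208) = 56 + 97*(31199/208) = 56 + 3026303/208 = 3037951/208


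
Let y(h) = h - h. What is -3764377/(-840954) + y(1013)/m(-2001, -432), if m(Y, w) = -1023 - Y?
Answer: 3764377/840954 ≈ 4.4763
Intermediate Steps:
y(h) = 0
-3764377/(-840954) + y(1013)/m(-2001, -432) = -3764377/(-840954) + 0/(-1023 - 1*(-2001)) = -3764377*(-1/840954) + 0/(-1023 + 2001) = 3764377/840954 + 0/978 = 3764377/840954 + 0*(1/978) = 3764377/840954 + 0 = 3764377/840954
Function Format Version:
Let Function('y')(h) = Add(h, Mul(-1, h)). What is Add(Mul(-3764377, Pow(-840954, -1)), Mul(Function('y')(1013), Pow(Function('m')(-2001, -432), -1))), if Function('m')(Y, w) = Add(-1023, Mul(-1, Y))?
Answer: Rational(3764377, 840954) ≈ 4.4763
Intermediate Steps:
Function('y')(h) = 0
Add(Mul(-3764377, Pow(-840954, -1)), Mul(Function('y')(1013), Pow(Function('m')(-2001, -432), -1))) = Add(Mul(-3764377, Pow(-840954, -1)), Mul(0, Pow(Add(-1023, Mul(-1, -2001)), -1))) = Add(Mul(-3764377, Rational(-1, 840954)), Mul(0, Pow(Add(-1023, 2001), -1))) = Add(Rational(3764377, 840954), Mul(0, Pow(978, -1))) = Add(Rational(3764377, 840954), Mul(0, Rational(1, 978))) = Add(Rational(3764377, 840954), 0) = Rational(3764377, 840954)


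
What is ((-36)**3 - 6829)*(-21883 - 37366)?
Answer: 3168932765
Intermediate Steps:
((-36)**3 - 6829)*(-21883 - 37366) = (-46656 - 6829)*(-59249) = -53485*(-59249) = 3168932765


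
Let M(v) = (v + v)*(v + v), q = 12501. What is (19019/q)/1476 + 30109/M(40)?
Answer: 138919303121/29522361600 ≈ 4.7056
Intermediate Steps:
M(v) = 4*v**2 (M(v) = (2*v)*(2*v) = 4*v**2)
(19019/q)/1476 + 30109/M(40) = (19019/12501)/1476 + 30109/((4*40**2)) = (19019*(1/12501))*(1/1476) + 30109/((4*1600)) = (19019/12501)*(1/1476) + 30109/6400 = 19019/18451476 + 30109*(1/6400) = 19019/18451476 + 30109/6400 = 138919303121/29522361600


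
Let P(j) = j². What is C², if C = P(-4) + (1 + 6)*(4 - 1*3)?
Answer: 529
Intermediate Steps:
C = 23 (C = (-4)² + (1 + 6)*(4 - 1*3) = 16 + 7*(4 - 3) = 16 + 7*1 = 16 + 7 = 23)
C² = 23² = 529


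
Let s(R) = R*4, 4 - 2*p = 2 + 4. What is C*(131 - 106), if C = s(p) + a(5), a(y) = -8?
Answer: -300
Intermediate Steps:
p = -1 (p = 2 - (2 + 4)/2 = 2 - ½*6 = 2 - 3 = -1)
s(R) = 4*R
C = -12 (C = 4*(-1) - 8 = -4 - 8 = -12)
C*(131 - 106) = -12*(131 - 106) = -12*25 = -300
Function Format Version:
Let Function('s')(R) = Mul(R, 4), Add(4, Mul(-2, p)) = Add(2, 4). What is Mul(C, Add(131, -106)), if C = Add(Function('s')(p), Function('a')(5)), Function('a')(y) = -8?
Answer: -300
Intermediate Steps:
p = -1 (p = Add(2, Mul(Rational(-1, 2), Add(2, 4))) = Add(2, Mul(Rational(-1, 2), 6)) = Add(2, -3) = -1)
Function('s')(R) = Mul(4, R)
C = -12 (C = Add(Mul(4, -1), -8) = Add(-4, -8) = -12)
Mul(C, Add(131, -106)) = Mul(-12, Add(131, -106)) = Mul(-12, 25) = -300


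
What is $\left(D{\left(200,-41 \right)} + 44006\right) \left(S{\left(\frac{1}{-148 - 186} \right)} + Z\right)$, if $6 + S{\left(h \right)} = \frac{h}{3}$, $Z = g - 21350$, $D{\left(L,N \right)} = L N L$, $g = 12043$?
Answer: $\frac{2482203450373}{167} \approx 1.4863 \cdot 10^{10}$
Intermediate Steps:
$D{\left(L,N \right)} = N L^{2}$ ($D{\left(L,N \right)} = L L N = N L^{2}$)
$Z = -9307$ ($Z = 12043 - 21350 = -9307$)
$S{\left(h \right)} = -6 + \frac{h}{3}$
$\left(D{\left(200,-41 \right)} + 44006\right) \left(S{\left(\frac{1}{-148 - 186} \right)} + Z\right) = \left(- 41 \cdot 200^{2} + 44006\right) \left(\left(-6 + \frac{1}{3 \left(-148 - 186\right)}\right) - 9307\right) = \left(\left(-41\right) 40000 + 44006\right) \left(\left(-6 + \frac{1}{3 \left(-334\right)}\right) - 9307\right) = \left(-1640000 + 44006\right) \left(\left(-6 + \frac{1}{3} \left(- \frac{1}{334}\right)\right) - 9307\right) = - 1595994 \left(\left(-6 - \frac{1}{1002}\right) - 9307\right) = - 1595994 \left(- \frac{6013}{1002} - 9307\right) = \left(-1595994\right) \left(- \frac{9331627}{1002}\right) = \frac{2482203450373}{167}$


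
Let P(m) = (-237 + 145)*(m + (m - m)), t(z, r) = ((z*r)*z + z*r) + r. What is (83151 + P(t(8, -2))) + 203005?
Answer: 299588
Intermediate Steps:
t(z, r) = r + r*z + r*z² (t(z, r) = ((r*z)*z + r*z) + r = (r*z² + r*z) + r = (r*z + r*z²) + r = r + r*z + r*z²)
P(m) = -92*m (P(m) = -92*(m + 0) = -92*m)
(83151 + P(t(8, -2))) + 203005 = (83151 - (-184)*(1 + 8 + 8²)) + 203005 = (83151 - (-184)*(1 + 8 + 64)) + 203005 = (83151 - (-184)*73) + 203005 = (83151 - 92*(-146)) + 203005 = (83151 + 13432) + 203005 = 96583 + 203005 = 299588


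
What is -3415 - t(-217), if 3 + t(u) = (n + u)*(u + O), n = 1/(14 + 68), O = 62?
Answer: -3037699/82 ≈ -37045.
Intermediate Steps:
n = 1/82 ≈ 0.012195
t(u) = -3 + (62 + u)*(1/82 + u) (t(u) = -3 + (1/82 + u)*(u + 62) = -3 + (1/82 + u)*(62 + u) = -3 + (62 + u)*(1/82 + u))
-3415 - t(-217) = -3415 - (-92/41 + (-217)² + (5085/82)*(-217)) = -3415 - (-92/41 + 47089 - 1103445/82) = -3415 - 1*2757669/82 = -3415 - 2757669/82 = -3037699/82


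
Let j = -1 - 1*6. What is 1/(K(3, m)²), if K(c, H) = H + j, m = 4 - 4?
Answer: 1/49 ≈ 0.020408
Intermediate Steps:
j = -7 (j = -1 - 6 = -7)
m = 0
K(c, H) = -7 + H (K(c, H) = H - 7 = -7 + H)
1/(K(3, m)²) = 1/((-7 + 0)²) = 1/((-7)²) = 1/49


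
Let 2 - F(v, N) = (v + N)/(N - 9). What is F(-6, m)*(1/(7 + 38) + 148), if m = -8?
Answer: 26644/153 ≈ 174.14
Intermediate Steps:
F(v, N) = 2 - (N + v)/(-9 + N) (F(v, N) = 2 - (v + N)/(N - 9) = 2 - (N + v)/(-9 + N))
F(-6, m)*(1/(7 + 38) + 148) = ((-18 - 8 - 1*(-6))/(-9 - 8))*(1/(7 + 38) + 148) = ((-18 - 8 + 6)/(-17))*(1/45 + 148) = (-1/17*(-20))*(1/45 + 148) = (20/17)*(6661/45) = 26644/153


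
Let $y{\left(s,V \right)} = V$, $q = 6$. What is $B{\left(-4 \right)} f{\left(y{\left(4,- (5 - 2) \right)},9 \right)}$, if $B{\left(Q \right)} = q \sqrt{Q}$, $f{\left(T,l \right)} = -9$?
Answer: $- 108 i \approx - 108.0 i$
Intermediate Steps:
$B{\left(Q \right)} = 6 \sqrt{Q}$
$B{\left(-4 \right)} f{\left(y{\left(4,- (5 - 2) \right)},9 \right)} = 6 \sqrt{-4} \left(-9\right) = 6 \cdot 2 i \left(-9\right) = 12 i \left(-9\right) = - 108 i$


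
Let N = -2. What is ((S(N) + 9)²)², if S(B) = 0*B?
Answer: 6561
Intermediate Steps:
S(B) = 0
((S(N) + 9)²)² = ((0 + 9)²)² = (9²)² = 81² = 6561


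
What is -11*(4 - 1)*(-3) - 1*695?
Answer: -596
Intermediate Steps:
-11*(4 - 1)*(-3) - 1*695 = -11*3*(-3) - 695 = -33*(-3) - 695 = 99 - 695 = -596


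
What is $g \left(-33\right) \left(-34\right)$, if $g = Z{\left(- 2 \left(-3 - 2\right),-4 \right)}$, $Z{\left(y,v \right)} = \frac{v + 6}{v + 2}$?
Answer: $-1122$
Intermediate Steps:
$Z{\left(y,v \right)} = \frac{6 + v}{2 + v}$
$g = -1$ ($g = \frac{6 - 4}{2 - 4} = \frac{1}{-2} \cdot 2 = \left(- \frac{1}{2}\right) 2 = -1$)
$g \left(-33\right) \left(-34\right) = \left(-1\right) \left(-33\right) \left(-34\right) = 33 \left(-34\right) = -1122$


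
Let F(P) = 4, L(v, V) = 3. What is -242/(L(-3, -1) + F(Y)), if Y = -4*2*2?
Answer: -242/7 ≈ -34.571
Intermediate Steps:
Y = -16 (Y = -8*2 = -16)
-242/(L(-3, -1) + F(Y)) = -242/(3 + 4) = -242/7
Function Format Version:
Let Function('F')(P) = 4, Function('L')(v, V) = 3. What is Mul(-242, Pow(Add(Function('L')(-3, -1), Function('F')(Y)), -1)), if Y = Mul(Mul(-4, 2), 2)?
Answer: Rational(-242, 7) ≈ -34.571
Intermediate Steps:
Y = -16 (Y = Mul(-8, 2) = -16)
Mul(-242, Pow(Add(Function('L')(-3, -1), Function('F')(Y)), -1)) = Mul(-242, Pow(Add(3, 4), -1)) = Mul(-242, Pow(7, -1)) = Mul(-242, Rational(1, 7)) = Rational(-242, 7)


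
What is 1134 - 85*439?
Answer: -36181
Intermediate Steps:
1134 - 85*439 = 1134 - 37315 = -36181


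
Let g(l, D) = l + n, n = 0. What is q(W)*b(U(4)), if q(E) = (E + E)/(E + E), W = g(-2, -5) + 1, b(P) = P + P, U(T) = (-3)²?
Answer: 18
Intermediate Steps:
U(T) = 9
g(l, D) = l (g(l, D) = l + 0 = l)
b(P) = 2*P
W = -1 (W = -2 + 1 = -1)
q(E) = 1 (q(E) = (2*E)/((2*E)) = (2*E)*(1/(2*E)) = 1)
q(W)*b(U(4)) = 1*(2*9) = 1*18 = 18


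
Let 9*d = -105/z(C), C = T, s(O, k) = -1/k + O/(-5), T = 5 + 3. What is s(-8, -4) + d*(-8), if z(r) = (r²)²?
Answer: 14383/7680 ≈ 1.8728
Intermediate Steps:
T = 8
s(O, k) = -1/k - O/5 (s(O, k) = -1/k + O*(-⅕) = -1/k - O/5)
C = 8
z(r) = r⁴
d = -35/12288 (d = (-105/(8⁴))/9 = (-105/4096)/9 = (-105*1/4096)/9 = (⅑)*(-105/4096) = -35/12288 ≈ -0.0028483)
s(-8, -4) + d*(-8) = (-1/(-4) - ⅕*(-8)) - 35/12288*(-8) = (-1*(-¼) + 8/5) + 35/1536 = (¼ + 8/5) + 35/1536 = 37/20 + 35/1536 = 14383/7680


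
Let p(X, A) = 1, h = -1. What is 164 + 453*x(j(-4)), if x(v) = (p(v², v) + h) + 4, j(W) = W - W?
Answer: 1976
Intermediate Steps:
j(W) = 0
x(v) = 4 (x(v) = (1 - 1) + 4 = 0 + 4 = 4)
164 + 453*x(j(-4)) = 164 + 453*4 = 164 + 1812 = 1976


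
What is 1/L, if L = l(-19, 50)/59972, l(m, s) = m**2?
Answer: 59972/361 ≈ 166.13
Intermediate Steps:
L = 361/59972 (L = (-19)**2/59972 = 361*(1/59972) = 361/59972 ≈ 0.0060195)
1/L = 1/(361/59972) = 59972/361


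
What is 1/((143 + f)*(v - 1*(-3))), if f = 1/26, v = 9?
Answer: 13/22314 ≈ 0.00058259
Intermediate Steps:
f = 1/26 ≈ 0.038462
1/((143 + f)*(v - 1*(-3))) = 1/((143 + 1/26)*(9 - 1*(-3))) = 1/(3719*(9 + 3)/26) = 1/((3719/26)*12) = 1/(22314/13) = 13/22314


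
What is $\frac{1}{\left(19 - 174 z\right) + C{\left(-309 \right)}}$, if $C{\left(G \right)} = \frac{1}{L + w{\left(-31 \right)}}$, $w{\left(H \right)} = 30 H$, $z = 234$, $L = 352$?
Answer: $- \frac{578}{23522867} \approx -2.4572 \cdot 10^{-5}$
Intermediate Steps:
$C{\left(G \right)} = - \frac{1}{578}$ ($C{\left(G \right)} = \frac{1}{352 + 30 \left(-31\right)} = \frac{1}{352 - 930} = \frac{1}{-578} = - \frac{1}{578}$)
$\frac{1}{\left(19 - 174 z\right) + C{\left(-309 \right)}} = \frac{1}{\left(19 - 40716\right) - \frac{1}{578}} = \frac{1}{-40697 - \frac{1}{578}} = \frac{1}{- \frac{23522867}{578}} = - \frac{578}{23522867}$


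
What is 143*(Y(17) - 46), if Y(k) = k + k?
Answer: -1716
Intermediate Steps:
Y(k) = 2*k
143*(Y(17) - 46) = 143*(2*17 - 46) = 143*(34 - 46) = 143*(-12) = -1716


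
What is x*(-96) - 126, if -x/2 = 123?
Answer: 23490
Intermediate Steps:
x = -246 (x = -2*123 = -246)
x*(-96) - 126 = -246*(-96) - 126 = 23616 - 126 = 23490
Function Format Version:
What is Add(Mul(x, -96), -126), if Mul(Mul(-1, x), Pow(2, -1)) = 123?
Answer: 23490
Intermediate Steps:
x = -246 (x = Mul(-2, 123) = -246)
Add(Mul(x, -96), -126) = Add(Mul(-246, -96), -126) = Add(23616, -126) = 23490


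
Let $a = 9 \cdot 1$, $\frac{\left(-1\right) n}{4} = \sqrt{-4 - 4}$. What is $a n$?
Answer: $- 72 i \sqrt{2} \approx - 101.82 i$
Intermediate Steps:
$n = - 8 i \sqrt{2}$ ($n = - 4 \sqrt{-4 - 4} = - 4 \sqrt{-8} = - 4 \cdot 2 i \sqrt{2} = - 8 i \sqrt{2} \approx - 11.314 i$)
$a = 9$
$a n = 9 \left(- 8 i \sqrt{2}\right) = - 72 i \sqrt{2}$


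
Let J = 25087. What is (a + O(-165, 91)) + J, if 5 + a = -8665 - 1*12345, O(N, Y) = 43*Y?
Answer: 7985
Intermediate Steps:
a = -21015 (a = -5 + (-8665 - 1*12345) = -5 + (-8665 - 12345) = -5 - 21010 = -21015)
(a + O(-165, 91)) + J = (-21015 + 43*91) + 25087 = (-21015 + 3913) + 25087 = -17102 + 25087 = 7985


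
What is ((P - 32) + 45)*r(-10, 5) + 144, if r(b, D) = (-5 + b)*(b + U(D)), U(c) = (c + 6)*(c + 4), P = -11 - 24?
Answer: 29514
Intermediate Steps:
P = -35
U(c) = (4 + c)*(6 + c) (U(c) = (6 + c)*(4 + c) = (4 + c)*(6 + c))
r(b, D) = (-5 + b)*(24 + b + D² + 10*D) (r(b, D) = (-5 + b)*(b + (24 + D² + 10*D)) = (-5 + b)*(24 + b + D² + 10*D))
((P - 32) + 45)*r(-10, 5) + 144 = ((-35 - 32) + 45)*(-120 + (-10)² - 50*5 - 5*(-10) - 5*5² - 10*(24 + 5² + 10*5)) + 144 = (-67 + 45)*(-120 + 100 - 250 + 50 - 5*25 - 10*(24 + 25 + 50)) + 144 = -22*(-120 + 100 - 250 + 50 - 125 - 10*99) + 144 = -22*(-120 + 100 - 250 + 50 - 125 - 990) + 144 = -22*(-1335) + 144 = 29370 + 144 = 29514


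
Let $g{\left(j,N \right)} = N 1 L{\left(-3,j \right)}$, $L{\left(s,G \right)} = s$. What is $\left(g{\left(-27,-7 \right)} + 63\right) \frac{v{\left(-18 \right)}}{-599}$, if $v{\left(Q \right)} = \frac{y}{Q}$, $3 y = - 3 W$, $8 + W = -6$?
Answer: $\frac{196}{1797} \approx 0.10907$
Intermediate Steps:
$W = -14$ ($W = -8 - 6 = -14$)
$y = 14$ ($y = \frac{\left(-3\right) \left(-14\right)}{3} = \frac{1}{3} \cdot 42 = 14$)
$v{\left(Q \right)} = \frac{14}{Q}$
$g{\left(j,N \right)} = - 3 N$ ($g{\left(j,N \right)} = N 1 \left(-3\right) = N \left(-3\right) = - 3 N$)
$\left(g{\left(-27,-7 \right)} + 63\right) \frac{v{\left(-18 \right)}}{-599} = \left(\left(-3\right) \left(-7\right) + 63\right) \frac{14 \frac{1}{-18}}{-599} = \left(21 + 63\right) 14 \left(- \frac{1}{18}\right) \left(- \frac{1}{599}\right) = 84 \left(\left(- \frac{7}{9}\right) \left(- \frac{1}{599}\right)\right) = 84 \cdot \frac{7}{5391} = \frac{196}{1797}$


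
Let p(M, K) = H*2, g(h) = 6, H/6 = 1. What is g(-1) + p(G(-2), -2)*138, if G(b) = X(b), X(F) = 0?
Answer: 1662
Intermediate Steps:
H = 6 (H = 6*1 = 6)
G(b) = 0
p(M, K) = 12 (p(M, K) = 6*2 = 12)
g(-1) + p(G(-2), -2)*138 = 6 + 12*138 = 6 + 1656 = 1662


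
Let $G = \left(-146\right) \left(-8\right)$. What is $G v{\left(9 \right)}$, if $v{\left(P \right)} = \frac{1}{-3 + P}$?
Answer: $\frac{584}{3} \approx 194.67$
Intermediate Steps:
$G = 1168$
$G v{\left(9 \right)} = \frac{1168}{-3 + 9} = \frac{1168}{6} = 1168 \cdot \frac{1}{6} = \frac{584}{3}$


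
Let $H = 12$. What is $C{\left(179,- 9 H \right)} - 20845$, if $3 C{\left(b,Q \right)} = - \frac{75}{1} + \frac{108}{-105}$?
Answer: $- \frac{730462}{35} \approx -20870.0$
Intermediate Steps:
$C{\left(b,Q \right)} = - \frac{887}{35}$ ($C{\left(b,Q \right)} = \frac{- \frac{75}{1} + \frac{108}{-105}}{3} = \frac{\left(-75\right) 1 + 108 \left(- \frac{1}{105}\right)}{3} = \frac{-75 - \frac{36}{35}}{3} = \frac{1}{3} \left(- \frac{2661}{35}\right) = - \frac{887}{35}$)
$C{\left(179,- 9 H \right)} - 20845 = - \frac{887}{35} - 20845 = - \frac{730462}{35}$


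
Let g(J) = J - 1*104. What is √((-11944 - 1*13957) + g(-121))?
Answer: I*√26126 ≈ 161.64*I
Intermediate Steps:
g(J) = -104 + J (g(J) = J - 104 = -104 + J)
√((-11944 - 1*13957) + g(-121)) = √((-11944 - 1*13957) + (-104 - 121)) = √((-11944 - 13957) - 225) = √(-25901 - 225) = √(-26126) = I*√26126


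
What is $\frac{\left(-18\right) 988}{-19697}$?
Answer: $\frac{17784}{19697} \approx 0.90288$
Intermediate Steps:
$\frac{\left(-18\right) 988}{-19697} = \left(-17784\right) \left(- \frac{1}{19697}\right) = \frac{17784}{19697}$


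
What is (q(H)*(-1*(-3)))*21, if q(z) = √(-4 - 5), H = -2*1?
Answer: 189*I ≈ 189.0*I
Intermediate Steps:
H = -2
q(z) = 3*I (q(z) = √(-9) = 3*I)
(q(H)*(-1*(-3)))*21 = ((3*I)*(-1*(-3)))*21 = ((3*I)*3)*21 = (9*I)*21 = 189*I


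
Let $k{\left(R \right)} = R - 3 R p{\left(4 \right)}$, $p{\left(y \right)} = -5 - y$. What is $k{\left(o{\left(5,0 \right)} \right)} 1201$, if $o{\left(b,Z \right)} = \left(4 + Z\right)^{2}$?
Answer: $8301312$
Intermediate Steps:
$k{\left(R \right)} = 27 R^{2}$ ($k{\left(R \right)} = R - 3 R \left(-5 - 4\right) = R - 3 R \left(-9\right) = R 27 R = 27 R^{2}$)
$k{\left(o{\left(5,0 \right)} \right)} 1201 = 27 \left(\left(4 + 0\right)^{2}\right)^{2} \cdot 1201 = 27 \left(4^{2}\right)^{2} \cdot 1201 = 27 \cdot 16^{2} \cdot 1201 = 27 \cdot 256 \cdot 1201 = 6912 \cdot 1201 = 8301312$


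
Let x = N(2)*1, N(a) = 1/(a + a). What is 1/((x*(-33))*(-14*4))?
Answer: 1/462 ≈ 0.0021645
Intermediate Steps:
N(a) = 1/(2*a)
x = 1/4 (x = ((1/2)/2)*1 = ((1/2)*(1/2))*1 = (1/4)*1 = 1/4 ≈ 0.25000)
1/((x*(-33))*(-14*4)) = 1/(((1/4)*(-33))*(-14*4)) = 1/(-33/4*(-56)) = 1/462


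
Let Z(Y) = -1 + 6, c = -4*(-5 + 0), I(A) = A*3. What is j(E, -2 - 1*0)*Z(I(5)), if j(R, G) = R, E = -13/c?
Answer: -13/4 ≈ -3.2500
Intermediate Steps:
I(A) = 3*A
c = 20 (c = -4*(-5) = 20)
Z(Y) = 5
E = -13/20 ≈ -0.65000
j(E, -2 - 1*0)*Z(I(5)) = -13/20*5 = -13/4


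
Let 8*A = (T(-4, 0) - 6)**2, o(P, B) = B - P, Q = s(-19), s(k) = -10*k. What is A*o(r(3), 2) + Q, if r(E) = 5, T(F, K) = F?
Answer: 305/2 ≈ 152.50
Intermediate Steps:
Q = 190 (Q = -10*(-19) = 190)
A = 25/2 (A = (-4 - 6)**2/8 = (1/8)*(-10)**2 = (1/8)*100 = 25/2 ≈ 12.500)
A*o(r(3), 2) + Q = 25*(2 - 1*5)/2 + 190 = 25*(2 - 5)/2 + 190 = (25/2)*(-3) + 190 = -75/2 + 190 = 305/2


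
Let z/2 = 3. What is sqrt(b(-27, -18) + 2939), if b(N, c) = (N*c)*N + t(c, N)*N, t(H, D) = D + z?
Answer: 4*I*sqrt(601) ≈ 98.061*I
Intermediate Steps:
z = 6 (z = 2*3 = 6)
t(H, D) = 6 + D (t(H, D) = D + 6 = 6 + D)
b(N, c) = N*(6 + N) + c*N**2 (b(N, c) = (N*c)*N + (6 + N)*N = c*N**2 + N*(6 + N) = N*(6 + N) + c*N**2)
sqrt(b(-27, -18) + 2939) = sqrt(-27*(6 - 27 - 27*(-18)) + 2939) = sqrt(-27*(6 - 27 + 486) + 2939) = sqrt(-27*465 + 2939) = sqrt(-12555 + 2939) = sqrt(-9616) = 4*I*sqrt(601)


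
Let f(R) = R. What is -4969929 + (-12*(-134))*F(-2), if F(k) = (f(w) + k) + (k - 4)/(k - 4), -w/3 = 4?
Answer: -4990833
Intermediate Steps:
w = -12 (w = -3*4 = -12)
F(k) = -11 + k (F(k) = (-12 + k) + (k - 4)/(k - 4) = (-12 + k) + (-4 + k)/(-4 + k) = (-12 + k) + 1 = -11 + k)
-4969929 + (-12*(-134))*F(-2) = -4969929 + (-12*(-134))*(-11 - 2) = -4969929 + 1608*(-13) = -4969929 - 20904 = -4990833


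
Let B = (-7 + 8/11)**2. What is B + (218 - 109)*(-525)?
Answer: -6919464/121 ≈ -57186.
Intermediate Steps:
B = 4761/121 (B = (-7 + 8*(1/11))**2 = (-7 + 8/11)**2 = (-69/11)**2 = 4761/121 ≈ 39.347)
B + (218 - 109)*(-525) = 4761/121 + (218 - 109)*(-525) = 4761/121 + 109*(-525) = 4761/121 - 57225 = -6919464/121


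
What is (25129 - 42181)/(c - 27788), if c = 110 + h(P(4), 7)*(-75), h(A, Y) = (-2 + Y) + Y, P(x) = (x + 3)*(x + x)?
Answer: 2842/4763 ≈ 0.59668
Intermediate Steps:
P(x) = 2*x*(3 + x) (P(x) = (3 + x)*(2*x) = 2*x*(3 + x))
h(A, Y) = -2 + 2*Y
c = -790 (c = 110 + (-2 + 2*7)*(-75) = 110 + (-2 + 14)*(-75) = 110 + 12*(-75) = 110 - 900 = -790)
(25129 - 42181)/(c - 27788) = (25129 - 42181)/(-790 - 27788) = -17052/(-28578) = -17052*(-1/28578) = 2842/4763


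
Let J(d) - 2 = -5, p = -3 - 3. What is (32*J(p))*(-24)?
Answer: 2304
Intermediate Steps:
p = -6
J(d) = -3 (J(d) = 2 - 5 = -3)
(32*J(p))*(-24) = (32*(-3))*(-24) = -96*(-24) = 2304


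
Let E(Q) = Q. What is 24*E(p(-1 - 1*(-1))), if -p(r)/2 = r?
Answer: 0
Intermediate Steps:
p(r) = -2*r
24*E(p(-1 - 1*(-1))) = 24*(-2*(-1 - 1*(-1))) = 24*(-2*(-1 + 1)) = 24*(-2*0) = 24*0 = 0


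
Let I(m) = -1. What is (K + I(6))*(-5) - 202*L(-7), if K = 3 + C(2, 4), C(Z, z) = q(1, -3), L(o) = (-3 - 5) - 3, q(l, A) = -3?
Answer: 2227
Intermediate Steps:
L(o) = -11 (L(o) = -8 - 3 = -11)
C(Z, z) = -3
K = 0 (K = 3 - 3 = 0)
(K + I(6))*(-5) - 202*L(-7) = (0 - 1)*(-5) - 202*(-11) = -1*(-5) + 2222 = 5 + 2222 = 2227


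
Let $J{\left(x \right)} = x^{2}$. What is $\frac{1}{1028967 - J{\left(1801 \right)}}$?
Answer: $- \frac{1}{2214634} \approx -4.5154 \cdot 10^{-7}$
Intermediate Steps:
$\frac{1}{1028967 - J{\left(1801 \right)}} = \frac{1}{1028967 - 1801^{2}} = \frac{1}{1028967 - 3243601} = \frac{1}{-2214634} = - \frac{1}{2214634}$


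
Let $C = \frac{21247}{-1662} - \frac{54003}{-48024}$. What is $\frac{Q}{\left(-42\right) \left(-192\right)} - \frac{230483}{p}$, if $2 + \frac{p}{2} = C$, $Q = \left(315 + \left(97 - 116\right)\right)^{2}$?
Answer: $\frac{21489879255461}{2543904342} \approx 8447.6$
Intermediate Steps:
$Q = 87616$ ($Q = \left(315 - 19\right)^{2} = 296^{2} = 87616$)
$C = - \frac{17233573}{1478072}$ ($C = 21247 \left(- \frac{1}{1662}\right) - - \frac{18001}{16008} = - \frac{21247}{1662} + \frac{18001}{16008} = - \frac{17233573}{1478072} \approx -11.66$)
$p = - \frac{20189717}{739036}$ ($p = -4 + 2 \left(- \frac{17233573}{1478072}\right) = -4 - \frac{17233573}{739036} = - \frac{20189717}{739036} \approx -27.319$)
$\frac{Q}{\left(-42\right) \left(-192\right)} - \frac{230483}{p} = \frac{87616}{\left(-42\right) \left(-192\right)} - \frac{230483}{- \frac{20189717}{739036}} = \frac{87616}{8064} - - \frac{170335234388}{20189717} = 87616 \cdot \frac{1}{8064} + \frac{170335234388}{20189717} = \frac{1369}{126} + \frac{170335234388}{20189717} = \frac{21489879255461}{2543904342}$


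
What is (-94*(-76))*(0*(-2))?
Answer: 0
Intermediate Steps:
(-94*(-76))*(0*(-2)) = 7144*0 = 0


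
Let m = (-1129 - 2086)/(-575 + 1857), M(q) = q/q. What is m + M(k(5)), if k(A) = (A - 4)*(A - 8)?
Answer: -1933/1282 ≈ -1.5078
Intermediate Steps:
k(A) = (-8 + A)*(-4 + A) (k(A) = (-4 + A)*(-8 + A) = (-8 + A)*(-4 + A))
M(q) = 1
m = -3215/1282 ≈ -2.5078
m + M(k(5)) = -3215/1282 + 1 = -1933/1282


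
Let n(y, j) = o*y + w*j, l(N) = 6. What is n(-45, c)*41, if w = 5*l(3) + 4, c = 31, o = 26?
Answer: -4756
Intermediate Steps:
w = 34 (w = 5*6 + 4 = 30 + 4 = 34)
n(y, j) = 26*y + 34*j
n(-45, c)*41 = (26*(-45) + 34*31)*41 = (-1170 + 1054)*41 = -116*41 = -4756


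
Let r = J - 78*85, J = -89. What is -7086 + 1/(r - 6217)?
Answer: -91664497/12936 ≈ -7086.0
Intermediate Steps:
r = -6719 (r = -89 - 78*85 = -89 - 6630 = -6719)
-7086 + 1/(r - 6217) = -7086 + 1/(-6719 - 6217) = -7086 + 1/(-12936) = -7086 - 1/12936 = -91664497/12936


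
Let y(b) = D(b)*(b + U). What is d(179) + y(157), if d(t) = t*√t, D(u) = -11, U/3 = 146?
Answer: -6545 + 179*√179 ≈ -4150.1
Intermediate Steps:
U = 438 (U = 3*146 = 438)
y(b) = -4818 - 11*b (y(b) = -11*(b + 438) = -11*(438 + b) = -4818 - 11*b)
d(t) = t^(3/2)
d(179) + y(157) = 179^(3/2) + (-4818 - 11*157) = 179*√179 + (-4818 - 1727) = 179*√179 - 6545 = -6545 + 179*√179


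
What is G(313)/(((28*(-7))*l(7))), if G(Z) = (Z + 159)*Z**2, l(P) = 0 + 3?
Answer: -11560342/147 ≈ -78642.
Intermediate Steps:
l(P) = 3
G(Z) = Z**2*(159 + Z) (G(Z) = (159 + Z)*Z**2 = Z**2*(159 + Z))
G(313)/(((28*(-7))*l(7))) = (313**2*(159 + 313))/(((28*(-7))*3)) = (97969*472)/((-196*3)) = 46241368/(-588) = 46241368*(-1/588) = -11560342/147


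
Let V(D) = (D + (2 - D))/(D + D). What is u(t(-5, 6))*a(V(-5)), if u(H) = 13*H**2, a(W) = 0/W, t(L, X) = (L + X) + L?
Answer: 0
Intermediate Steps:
t(L, X) = X + 2*L
V(D) = 1/D (V(D) = 2/((2*D)) = 2*(1/(2*D)) = 1/D)
a(W) = 0
u(t(-5, 6))*a(V(-5)) = (13*(6 + 2*(-5))**2)*0 = (13*(6 - 10)**2)*0 = (13*(-4)**2)*0 = (13*16)*0 = 208*0 = 0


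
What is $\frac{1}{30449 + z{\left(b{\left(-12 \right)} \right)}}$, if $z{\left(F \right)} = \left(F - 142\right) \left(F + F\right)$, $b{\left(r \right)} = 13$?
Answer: $\frac{1}{27095} \approx 3.6907 \cdot 10^{-5}$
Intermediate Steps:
$z{\left(F \right)} = 2 F \left(-142 + F\right)$ ($z{\left(F \right)} = \left(-142 + F\right) 2 F = 2 F \left(-142 + F\right)$)
$\frac{1}{30449 + z{\left(b{\left(-12 \right)} \right)}} = \frac{1}{30449 + 2 \cdot 13 \left(-142 + 13\right)} = \frac{1}{30449 + 2 \cdot 13 \left(-129\right)} = \frac{1}{30449 - 3354} = \frac{1}{27095}$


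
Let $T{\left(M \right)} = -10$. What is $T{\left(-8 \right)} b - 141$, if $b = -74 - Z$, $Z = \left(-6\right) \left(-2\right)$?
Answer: $719$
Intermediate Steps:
$Z = 12$
$b = -86$ ($b = -74 - 12 = -86$)
$T{\left(-8 \right)} b - 141 = \left(-10\right) \left(-86\right) - 141 = 860 - 141 = 719$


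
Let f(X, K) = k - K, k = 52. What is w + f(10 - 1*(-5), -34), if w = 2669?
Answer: 2755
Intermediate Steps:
f(X, K) = 52 - K
w + f(10 - 1*(-5), -34) = 2669 + (52 - 1*(-34)) = 2669 + (52 + 34) = 2669 + 86 = 2755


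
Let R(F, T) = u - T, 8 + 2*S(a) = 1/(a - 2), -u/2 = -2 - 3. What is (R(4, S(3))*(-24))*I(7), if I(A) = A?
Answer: -2268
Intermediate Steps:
u = 10 (u = -2*(-2 - 3) = -2*(-5) = 10)
S(a) = -4 + 1/(2*(-2 + a)) (S(a) = -4 + 1/(2*(a - 2)) = -4 + 1/(2*(-2 + a)))
R(F, T) = 10 - T
(R(4, S(3))*(-24))*I(7) = ((10 - (17 - 8*3)/(2*(-2 + 3)))*(-24))*7 = ((10 - (17 - 24)/(2*1))*(-24))*7 = ((10 - (-7)/2)*(-24))*7 = ((10 - 1*(-7/2))*(-24))*7 = ((10 + 7/2)*(-24))*7 = ((27/2)*(-24))*7 = -324*7 = -2268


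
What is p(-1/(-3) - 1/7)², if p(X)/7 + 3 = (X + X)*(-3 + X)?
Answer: 3222025/3969 ≈ 811.80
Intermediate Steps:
p(X) = -21 + 14*X*(-3 + X) (p(X) = -21 + 7*((X + X)*(-3 + X)) = -21 + 7*((2*X)*(-3 + X)) = -21 + 7*(2*X*(-3 + X)) = -21 + 14*X*(-3 + X))
p(-1/(-3) - 1/7)² = (-21 - 42*(-1/(-3) - 1/7) + 14*(-1/(-3) - 1/7)²)² = (-21 - 42*(-1*(-⅓) - 1*⅐) + 14*(-1*(-⅓) - 1*⅐)²)² = (-21 - 42*(⅓ - ⅐) + 14*(⅓ - ⅐)²)² = (-21 - 42*4/21 + 14*(4/21)²)² = (-21 - 8 + 14*(16/441))² = (-21 - 8 + 32/63)² = (-1795/63)² = 3222025/3969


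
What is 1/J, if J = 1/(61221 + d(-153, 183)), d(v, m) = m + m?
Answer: 61587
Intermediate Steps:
d(v, m) = 2*m
J = 1/61587 (J = 1/(61221 + 2*183) = 1/(61221 + 366) = 1/61587 ≈ 1.6237e-5)
1/J = 1/(1/61587) = 61587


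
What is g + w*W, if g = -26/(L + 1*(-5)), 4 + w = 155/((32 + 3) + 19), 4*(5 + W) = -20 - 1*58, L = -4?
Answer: 3301/108 ≈ 30.565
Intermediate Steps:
W = -49/2 (W = -5 + (-20 - 1*58)/4 = -5 + (-20 - 58)/4 = -5 + (¼)*(-78) = -5 - 39/2 = -49/2 ≈ -24.500)
w = -61/54 (w = -4 + 155/((32 + 3) + 19) = -4 + 155/(35 + 19) = -4 + 155/54 = -61/54 ≈ -1.1296)
g = 26/9 (g = -26/(-4 + 1*(-5)) = -26/(-4 - 5) = -26/(-9) = -26*(-⅑) = 26/9 ≈ 2.8889)
g + w*W = 26/9 - 61/54*(-49/2) = 26/9 + 2989/108 = 3301/108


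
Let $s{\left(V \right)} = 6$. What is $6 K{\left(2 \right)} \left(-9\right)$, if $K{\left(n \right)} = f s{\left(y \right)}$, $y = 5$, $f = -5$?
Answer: $1620$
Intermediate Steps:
$K{\left(n \right)} = -30$ ($K{\left(n \right)} = \left(-5\right) 6 = -30$)
$6 K{\left(2 \right)} \left(-9\right) = 6 \left(-30\right) \left(-9\right) = \left(-180\right) \left(-9\right) = 1620$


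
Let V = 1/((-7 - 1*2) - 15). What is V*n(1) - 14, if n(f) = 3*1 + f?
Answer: -85/6 ≈ -14.167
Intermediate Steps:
V = -1/24 (V = 1/((-7 - 2) - 15) = 1/(-9 - 15) = 1/(-24) = -1/24 ≈ -0.041667)
n(f) = 3 + f
V*n(1) - 14 = -(3 + 1)/24 - 14 = -1/24*4 - 14 = -⅙ - 14 = -85/6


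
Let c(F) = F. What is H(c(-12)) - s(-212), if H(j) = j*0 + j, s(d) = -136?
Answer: 124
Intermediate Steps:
H(j) = j (H(j) = 0 + j = j)
H(c(-12)) - s(-212) = -12 - 1*(-136) = -12 + 136 = 124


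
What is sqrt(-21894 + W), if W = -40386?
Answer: 6*I*sqrt(1730) ≈ 249.56*I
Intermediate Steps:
sqrt(-21894 + W) = sqrt(-21894 - 40386) = sqrt(-62280) = 6*I*sqrt(1730)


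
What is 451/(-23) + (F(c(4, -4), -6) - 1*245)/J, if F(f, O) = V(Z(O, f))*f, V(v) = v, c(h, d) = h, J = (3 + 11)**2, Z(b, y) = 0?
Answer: -1919/92 ≈ -20.859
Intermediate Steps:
J = 196 (J = 14**2 = 196)
F(f, O) = 0 (F(f, O) = 0*f = 0)
451/(-23) + (F(c(4, -4), -6) - 1*245)/J = 451/(-23) + (0 - 1*245)/196 = 451*(-1/23) + (0 - 245)*(1/196) = -451/23 - 245*1/196 = -451/23 - 5/4 = -1919/92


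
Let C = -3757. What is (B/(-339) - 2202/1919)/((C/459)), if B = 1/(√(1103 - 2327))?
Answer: 59454/424099 - 3*I*√34/1698164 ≈ 0.14019 - 1.0301e-5*I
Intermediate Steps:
B = -I*√34/204 (B = 1/(√(-1224)) = 1/(6*I*√34) = -I*√34/204 ≈ -0.028583*I)
(B/(-339) - 2202/1919)/((C/459)) = (-I*√34/204/(-339) - 2202/1919)/((-3757/459)) = (-I*√34/204*(-1/339) - 2202*1/1919)/((-3757*1/459)) = (I*√34/69156 - 2202/1919)/(-221/27) = (-2202/1919 + I*√34/69156)*(-27/221) = 59454/424099 - 3*I*√34/1698164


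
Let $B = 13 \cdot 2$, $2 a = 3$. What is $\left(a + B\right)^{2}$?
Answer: $\frac{3025}{4} \approx 756.25$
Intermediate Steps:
$a = \frac{3}{2}$ ($a = \frac{1}{2} \cdot 3 = \frac{3}{2} \approx 1.5$)
$B = 26$
$\left(a + B\right)^{2} = \left(\frac{3}{2} + 26\right)^{2} = \left(\frac{55}{2}\right)^{2} = \frac{3025}{4}$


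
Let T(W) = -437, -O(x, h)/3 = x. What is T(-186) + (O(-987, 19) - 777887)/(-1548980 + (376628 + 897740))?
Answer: -59615259/137306 ≈ -434.18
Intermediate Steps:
O(x, h) = -3*x
T(-186) + (O(-987, 19) - 777887)/(-1548980 + (376628 + 897740)) = -437 + (-3*(-987) - 777887)/(-1548980 + (376628 + 897740)) = -437 + (2961 - 777887)/(-1548980 + 1274368) = -437 - 774926/(-274612) = -437 - 774926*(-1/274612) = -437 + 387463/137306 = -59615259/137306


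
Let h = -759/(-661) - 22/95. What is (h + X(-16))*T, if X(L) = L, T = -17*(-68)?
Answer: -1094913492/62795 ≈ -17436.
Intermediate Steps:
T = 1156
h = 57563/62795 (h = -759*(-1/661) - 22*1/95 = 759/661 - 22/95 = 57563/62795 ≈ 0.91668)
(h + X(-16))*T = (57563/62795 - 16)*1156 = -947157/62795*1156 = -1094913492/62795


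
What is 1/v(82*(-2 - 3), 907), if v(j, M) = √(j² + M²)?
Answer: √990749/990749 ≈ 0.0010047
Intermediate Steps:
v(j, M) = √(M² + j²)
1/v(82*(-2 - 3), 907) = 1/(√(907² + (82*(-2 - 3))²)) = 1/(√(822649 + (82*(-5))²)) = 1/(√(822649 + (-410)²)) = 1/(√(822649 + 168100)) = 1/(√990749) = √990749/990749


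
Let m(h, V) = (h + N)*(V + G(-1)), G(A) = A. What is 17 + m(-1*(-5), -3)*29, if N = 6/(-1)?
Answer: 133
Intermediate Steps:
N = -6 (N = 6*(-1) = -6)
m(h, V) = (-1 + V)*(-6 + h) (m(h, V) = (h - 6)*(V - 1) = (-6 + h)*(-1 + V) = (-1 + V)*(-6 + h))
17 + m(-1*(-5), -3)*29 = 17 + (6 - (-1)*(-5) - 6*(-3) - (-3)*(-5))*29 = 17 + (6 - 1*5 + 18 - 3*5)*29 = 17 + (6 - 5 + 18 - 15)*29 = 17 + 4*29 = 17 + 116 = 133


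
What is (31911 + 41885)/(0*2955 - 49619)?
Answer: -73796/49619 ≈ -1.4873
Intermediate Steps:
(31911 + 41885)/(0*2955 - 49619) = 73796/(0 - 49619) = 73796/(-49619) = 73796*(-1/49619) = -73796/49619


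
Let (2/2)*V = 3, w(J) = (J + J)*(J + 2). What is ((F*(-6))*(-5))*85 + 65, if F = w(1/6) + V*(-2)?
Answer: -40180/3 ≈ -13393.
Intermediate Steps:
w(J) = 2*J*(2 + J) (w(J) = (2*J)*(2 + J) = 2*J*(2 + J))
V = 3
F = -95/18 (F = 2*(2 + 1/6)/6 + 3*(-2) = 2*(1/6)*(2 + 1/6) - 6 = 2*(1/6)*(13/6) - 6 = 13/18 - 6 = -95/18 ≈ -5.2778)
((F*(-6))*(-5))*85 + 65 = (-95/18*(-6)*(-5))*85 + 65 = ((95/3)*(-5))*85 + 65 = -475/3*85 + 65 = -40375/3 + 65 = -40180/3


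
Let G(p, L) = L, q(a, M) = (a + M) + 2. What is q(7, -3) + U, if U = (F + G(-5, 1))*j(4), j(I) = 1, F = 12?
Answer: 19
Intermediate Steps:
q(a, M) = 2 + M + a (q(a, M) = (M + a) + 2 = 2 + M + a)
U = 13 (U = (12 + 1)*1 = 13*1 = 13)
q(7, -3) + U = (2 - 3 + 7) + 13 = 6 + 13 = 19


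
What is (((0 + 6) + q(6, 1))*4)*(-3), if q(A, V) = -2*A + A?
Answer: 0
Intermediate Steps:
q(A, V) = -A
(((0 + 6) + q(6, 1))*4)*(-3) = (((0 + 6) - 1*6)*4)*(-3) = ((6 - 6)*4)*(-3) = (0*4)*(-3) = 0*(-3) = 0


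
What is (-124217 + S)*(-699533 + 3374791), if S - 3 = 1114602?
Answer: 2649543420104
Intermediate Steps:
S = 1114605 (S = 3 + 1114602 = 1114605)
(-124217 + S)*(-699533 + 3374791) = (-124217 + 1114605)*(-699533 + 3374791) = 990388*2675258 = 2649543420104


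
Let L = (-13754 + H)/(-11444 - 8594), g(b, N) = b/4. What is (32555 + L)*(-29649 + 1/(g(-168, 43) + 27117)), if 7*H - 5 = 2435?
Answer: -610950888902127572/632950325 ≈ -9.6524e+8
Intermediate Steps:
g(b, N) = b/4 (g(b, N) = b*(1/4) = b/4)
H = 2440/7 (H = 5/7 + (1/7)*2435 = 5/7 + 2435/7 = 2440/7 ≈ 348.57)
L = 46919/70133 (L = (-13754 + 2440/7)/(-11444 - 8594) = -93838/7/(-20038) = -93838/7*(-1/20038) = 46919/70133 ≈ 0.66900)
(32555 + L)*(-29649 + 1/(g(-168, 43) + 27117)) = (32555 + 46919/70133)*(-29649 + 1/((1/4)*(-168) + 27117)) = 2283226734*(-29649 + 1/(-42 + 27117))/70133 = 2283226734*(-29649 + 1/27075)/70133 = (2283226734/70133)*(-802746674/27075) = -610950888902127572/632950325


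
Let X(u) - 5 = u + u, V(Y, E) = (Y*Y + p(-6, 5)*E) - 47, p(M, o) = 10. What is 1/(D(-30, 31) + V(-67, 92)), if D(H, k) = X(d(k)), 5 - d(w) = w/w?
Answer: 1/5375 ≈ 0.00018605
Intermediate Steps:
d(w) = 4 (d(w) = 5 - w/w = 5 - 1*1 = 5 - 1 = 4)
V(Y, E) = -47 + Y² + 10*E (V(Y, E) = (Y*Y + 10*E) - 47 = (Y² + 10*E) - 47 = -47 + Y² + 10*E)
X(u) = 5 + 2*u (X(u) = 5 + (u + u) = 5 + 2*u)
D(H, k) = 13 (D(H, k) = 5 + 2*4 = 5 + 8 = 13)
1/(D(-30, 31) + V(-67, 92)) = 1/(13 + (-47 + (-67)² + 10*92)) = 1/(13 + (-47 + 4489 + 920)) = 1/(13 + 5362) = 1/5375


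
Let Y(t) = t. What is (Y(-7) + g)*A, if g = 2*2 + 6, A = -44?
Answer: -132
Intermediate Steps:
g = 10 (g = 4 + 6 = 10)
(Y(-7) + g)*A = (-7 + 10)*(-44) = 3*(-44) = -132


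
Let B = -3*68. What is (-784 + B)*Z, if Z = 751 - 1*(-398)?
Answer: -1135212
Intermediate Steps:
B = -204
Z = 1149 (Z = 751 + 398 = 1149)
(-784 + B)*Z = (-784 - 204)*1149 = -988*1149 = -1135212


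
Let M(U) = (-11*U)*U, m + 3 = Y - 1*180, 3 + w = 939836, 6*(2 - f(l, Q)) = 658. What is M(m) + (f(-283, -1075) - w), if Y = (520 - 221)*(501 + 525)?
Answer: -3101938182095/3 ≈ -1.0340e+12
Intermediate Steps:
f(l, Q) = -323/3 (f(l, Q) = 2 - ⅙*658 = 2 - 329/3 = -323/3)
w = 939833 (w = -3 + 939836 = 939833)
Y = 306774 (Y = 299*1026 = 306774)
m = 306591 (m = -3 + (306774 - 1*180) = -3 + (306774 - 180) = -3 + 306594 = 306591)
M(U) = -11*U²
M(m) + (f(-283, -1075) - w) = -11*306591² + (-323/3 - 1*939833) = -11*93998041281 + (-323/3 - 939833) = -1033978454091 - 2819822/3 = -3101938182095/3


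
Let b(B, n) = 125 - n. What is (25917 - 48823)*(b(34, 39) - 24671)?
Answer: 563144010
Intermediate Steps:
(25917 - 48823)*(b(34, 39) - 24671) = (25917 - 48823)*((125 - 1*39) - 24671) = -22906*((125 - 39) - 24671) = -22906*(86 - 24671) = -22906*(-24585) = 563144010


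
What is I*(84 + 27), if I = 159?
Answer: 17649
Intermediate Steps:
I*(84 + 27) = 159*(84 + 27) = 159*111 = 17649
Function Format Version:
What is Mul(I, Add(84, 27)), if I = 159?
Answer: 17649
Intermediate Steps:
Mul(I, Add(84, 27)) = Mul(159, Add(84, 27)) = Mul(159, 111) = 17649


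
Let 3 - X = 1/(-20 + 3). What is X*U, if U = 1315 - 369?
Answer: 49192/17 ≈ 2893.6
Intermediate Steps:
X = 52/17 (X = 3 - 1/(-20 + 3) = 3 - 1/(-17) = 3 - 1*(-1/17) = 3 + 1/17 = 52/17 ≈ 3.0588)
U = 946
X*U = (52/17)*946 = 49192/17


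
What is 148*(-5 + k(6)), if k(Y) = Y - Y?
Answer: -740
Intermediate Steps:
k(Y) = 0
148*(-5 + k(6)) = 148*(-5 + 0) = 148*(-5) = -740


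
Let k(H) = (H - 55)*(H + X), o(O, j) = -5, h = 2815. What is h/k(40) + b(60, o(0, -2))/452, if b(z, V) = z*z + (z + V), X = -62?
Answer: 247853/14916 ≈ 16.617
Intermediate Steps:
b(z, V) = V + z + z**2 (b(z, V) = z**2 + (V + z) = V + z + z**2)
k(H) = (-62 + H)*(-55 + H) (k(H) = (H - 55)*(H - 62) = (-55 + H)*(-62 + H) = (-62 + H)*(-55 + H))
h/k(40) + b(60, o(0, -2))/452 = 2815/(3410 + 40**2 - 117*40) + (-5 + 60 + 60**2)/452 = 2815/(3410 + 1600 - 4680) + (-5 + 60 + 3600)*(1/452) = 2815/330 + 3655*(1/452) = 2815*(1/330) + 3655/452 = 563/66 + 3655/452 = 247853/14916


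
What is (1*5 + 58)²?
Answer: 3969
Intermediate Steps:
(1*5 + 58)² = (5 + 58)² = 63² = 3969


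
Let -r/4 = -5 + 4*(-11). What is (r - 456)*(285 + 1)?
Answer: -74360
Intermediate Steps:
r = 196 (r = -4*(-5 + 4*(-11)) = -4*(-5 - 44) = -4*(-49) = 196)
(r - 456)*(285 + 1) = (196 - 456)*(285 + 1) = -260*286 = -74360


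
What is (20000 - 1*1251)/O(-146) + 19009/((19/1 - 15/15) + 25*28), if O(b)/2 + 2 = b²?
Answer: 411888717/15303452 ≈ 26.915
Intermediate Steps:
O(b) = -4 + 2*b²
(20000 - 1*1251)/O(-146) + 19009/((19/1 - 15/15) + 25*28) = (20000 - 1*1251)/(-4 + 2*(-146)²) + 19009/((19/1 - 15/15) + 25*28) = (20000 - 1251)/(-4 + 2*21316) + 19009/((19*1 - 15*1/15) + 700) = 18749/(-4 + 42632) + 19009/((19 - 1) + 700) = 18749/42628 + 19009/(18 + 700) = 18749*(1/42628) + 19009/718 = 18749/42628 + 19009*(1/718) = 18749/42628 + 19009/718 = 411888717/15303452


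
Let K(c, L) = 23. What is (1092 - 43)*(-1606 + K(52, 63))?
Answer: -1660567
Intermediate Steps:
(1092 - 43)*(-1606 + K(52, 63)) = (1092 - 43)*(-1606 + 23) = 1049*(-1583) = -1660567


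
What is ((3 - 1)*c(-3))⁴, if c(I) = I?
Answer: 1296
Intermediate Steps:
((3 - 1)*c(-3))⁴ = ((3 - 1)*(-3))⁴ = (2*(-3))⁴ = (-6)⁴ = 1296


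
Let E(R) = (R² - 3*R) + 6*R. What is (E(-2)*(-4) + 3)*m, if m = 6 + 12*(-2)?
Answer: -198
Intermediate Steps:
E(R) = R² + 3*R
m = -18 (m = 6 - 24 = -18)
(E(-2)*(-4) + 3)*m = (-2*(3 - 2)*(-4) + 3)*(-18) = (-2*1*(-4) + 3)*(-18) = (-2*(-4) + 3)*(-18) = (8 + 3)*(-18) = 11*(-18) = -198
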